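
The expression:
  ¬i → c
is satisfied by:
  {i: True, c: True}
  {i: True, c: False}
  {c: True, i: False}


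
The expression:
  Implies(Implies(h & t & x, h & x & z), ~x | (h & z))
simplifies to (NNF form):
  ~x | (h & t) | (h & z)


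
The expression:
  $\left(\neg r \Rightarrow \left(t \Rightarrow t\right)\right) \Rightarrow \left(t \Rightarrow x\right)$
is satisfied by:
  {x: True, t: False}
  {t: False, x: False}
  {t: True, x: True}


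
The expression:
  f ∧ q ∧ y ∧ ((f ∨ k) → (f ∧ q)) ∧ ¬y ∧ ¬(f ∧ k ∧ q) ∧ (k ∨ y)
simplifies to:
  False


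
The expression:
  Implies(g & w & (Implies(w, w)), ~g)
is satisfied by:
  {w: False, g: False}
  {g: True, w: False}
  {w: True, g: False}


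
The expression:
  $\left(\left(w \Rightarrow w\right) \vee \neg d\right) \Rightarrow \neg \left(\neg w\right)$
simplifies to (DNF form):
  $w$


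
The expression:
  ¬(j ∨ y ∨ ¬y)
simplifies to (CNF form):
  False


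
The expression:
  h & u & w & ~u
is never true.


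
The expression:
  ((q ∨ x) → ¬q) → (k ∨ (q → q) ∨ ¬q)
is always true.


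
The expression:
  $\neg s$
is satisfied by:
  {s: False}


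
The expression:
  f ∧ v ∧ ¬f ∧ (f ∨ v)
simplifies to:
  False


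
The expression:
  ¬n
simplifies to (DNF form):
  ¬n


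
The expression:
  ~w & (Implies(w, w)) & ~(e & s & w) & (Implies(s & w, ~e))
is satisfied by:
  {w: False}


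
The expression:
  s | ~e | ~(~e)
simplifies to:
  True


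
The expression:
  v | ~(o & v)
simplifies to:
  True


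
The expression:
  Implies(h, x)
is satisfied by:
  {x: True, h: False}
  {h: False, x: False}
  {h: True, x: True}


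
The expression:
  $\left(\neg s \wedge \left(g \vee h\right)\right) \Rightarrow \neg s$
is always true.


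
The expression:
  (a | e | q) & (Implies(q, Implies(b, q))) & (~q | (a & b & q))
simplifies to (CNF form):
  (a | e) & (a | ~q) & (b | ~q) & (a | b | e) & (a | b | ~q) & (a | e | ~q) & (b | e | ~q)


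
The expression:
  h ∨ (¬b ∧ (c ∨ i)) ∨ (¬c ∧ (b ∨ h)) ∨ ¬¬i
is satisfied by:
  {i: True, h: True, c: False, b: False}
  {i: True, b: True, h: True, c: False}
  {i: True, h: True, c: True, b: False}
  {i: True, b: True, h: True, c: True}
  {i: True, c: False, h: False, b: False}
  {i: True, b: True, c: False, h: False}
  {i: True, c: True, h: False, b: False}
  {i: True, b: True, c: True, h: False}
  {h: True, b: False, c: False, i: False}
  {b: True, h: True, c: False, i: False}
  {h: True, c: True, b: False, i: False}
  {b: True, h: True, c: True, i: False}
  {b: True, c: False, h: False, i: False}
  {c: True, b: False, h: False, i: False}


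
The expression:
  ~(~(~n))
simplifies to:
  ~n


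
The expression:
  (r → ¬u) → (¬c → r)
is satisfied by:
  {r: True, c: True}
  {r: True, c: False}
  {c: True, r: False}


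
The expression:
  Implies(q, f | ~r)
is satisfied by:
  {f: True, q: False, r: False}
  {f: False, q: False, r: False}
  {r: True, f: True, q: False}
  {r: True, f: False, q: False}
  {q: True, f: True, r: False}
  {q: True, f: False, r: False}
  {q: True, r: True, f: True}


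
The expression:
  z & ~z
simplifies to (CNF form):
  False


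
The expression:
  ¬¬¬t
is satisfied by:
  {t: False}


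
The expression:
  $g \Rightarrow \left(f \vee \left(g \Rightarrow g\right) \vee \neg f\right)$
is always true.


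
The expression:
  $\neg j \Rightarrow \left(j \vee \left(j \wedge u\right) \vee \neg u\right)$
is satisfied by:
  {j: True, u: False}
  {u: False, j: False}
  {u: True, j: True}


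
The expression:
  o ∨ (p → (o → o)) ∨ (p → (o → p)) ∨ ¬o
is always true.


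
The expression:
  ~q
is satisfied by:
  {q: False}


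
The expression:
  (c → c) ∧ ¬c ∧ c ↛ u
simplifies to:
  False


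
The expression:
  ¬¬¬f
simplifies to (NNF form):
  ¬f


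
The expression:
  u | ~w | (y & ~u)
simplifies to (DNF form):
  u | y | ~w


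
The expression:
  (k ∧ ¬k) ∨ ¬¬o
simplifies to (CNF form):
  o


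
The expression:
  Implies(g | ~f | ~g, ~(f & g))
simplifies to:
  ~f | ~g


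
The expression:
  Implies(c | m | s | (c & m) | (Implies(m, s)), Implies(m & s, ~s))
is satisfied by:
  {s: False, m: False}
  {m: True, s: False}
  {s: True, m: False}


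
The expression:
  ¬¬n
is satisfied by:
  {n: True}


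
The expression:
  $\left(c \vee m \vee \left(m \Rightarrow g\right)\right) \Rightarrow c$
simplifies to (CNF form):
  $c$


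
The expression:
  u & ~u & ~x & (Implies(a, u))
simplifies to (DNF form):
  False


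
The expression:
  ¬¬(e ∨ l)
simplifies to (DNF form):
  e ∨ l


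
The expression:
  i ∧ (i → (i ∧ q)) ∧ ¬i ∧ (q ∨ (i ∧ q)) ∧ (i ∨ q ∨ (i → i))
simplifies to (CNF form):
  False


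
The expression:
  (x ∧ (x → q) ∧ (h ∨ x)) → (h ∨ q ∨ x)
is always true.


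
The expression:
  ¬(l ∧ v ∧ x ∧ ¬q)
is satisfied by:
  {q: True, l: False, v: False, x: False}
  {q: False, l: False, v: False, x: False}
  {x: True, q: True, l: False, v: False}
  {x: True, q: False, l: False, v: False}
  {q: True, v: True, x: False, l: False}
  {v: True, x: False, l: False, q: False}
  {x: True, v: True, q: True, l: False}
  {x: True, v: True, q: False, l: False}
  {q: True, l: True, x: False, v: False}
  {l: True, x: False, v: False, q: False}
  {q: True, x: True, l: True, v: False}
  {x: True, l: True, q: False, v: False}
  {q: True, v: True, l: True, x: False}
  {v: True, l: True, x: False, q: False}
  {x: True, v: True, l: True, q: True}


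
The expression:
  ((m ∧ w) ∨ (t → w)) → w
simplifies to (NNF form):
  t ∨ w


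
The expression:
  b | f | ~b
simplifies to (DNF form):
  True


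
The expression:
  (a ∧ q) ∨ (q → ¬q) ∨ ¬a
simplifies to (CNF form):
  True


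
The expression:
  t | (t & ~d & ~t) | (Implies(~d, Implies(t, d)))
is always true.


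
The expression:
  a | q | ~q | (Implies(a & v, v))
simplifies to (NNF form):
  True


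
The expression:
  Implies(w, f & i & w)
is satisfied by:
  {i: True, f: True, w: False}
  {i: True, f: False, w: False}
  {f: True, i: False, w: False}
  {i: False, f: False, w: False}
  {i: True, w: True, f: True}


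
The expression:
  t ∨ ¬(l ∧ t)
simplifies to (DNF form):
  True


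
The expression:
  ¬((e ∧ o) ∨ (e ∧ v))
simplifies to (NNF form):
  (¬o ∧ ¬v) ∨ ¬e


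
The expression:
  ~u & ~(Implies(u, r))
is never true.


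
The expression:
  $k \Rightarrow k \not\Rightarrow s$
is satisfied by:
  {s: False, k: False}
  {k: True, s: False}
  {s: True, k: False}


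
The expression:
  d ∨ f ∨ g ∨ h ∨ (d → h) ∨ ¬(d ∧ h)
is always true.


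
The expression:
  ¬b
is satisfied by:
  {b: False}


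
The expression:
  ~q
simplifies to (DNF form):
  ~q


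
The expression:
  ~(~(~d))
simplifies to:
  ~d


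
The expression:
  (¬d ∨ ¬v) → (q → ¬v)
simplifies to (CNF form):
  d ∨ ¬q ∨ ¬v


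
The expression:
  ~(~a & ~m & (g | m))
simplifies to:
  a | m | ~g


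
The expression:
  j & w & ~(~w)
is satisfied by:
  {j: True, w: True}


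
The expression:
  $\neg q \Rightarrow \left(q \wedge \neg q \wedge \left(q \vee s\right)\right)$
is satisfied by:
  {q: True}


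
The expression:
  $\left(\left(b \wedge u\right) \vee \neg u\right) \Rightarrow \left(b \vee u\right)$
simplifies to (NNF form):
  $b \vee u$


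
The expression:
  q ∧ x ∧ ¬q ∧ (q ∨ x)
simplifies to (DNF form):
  False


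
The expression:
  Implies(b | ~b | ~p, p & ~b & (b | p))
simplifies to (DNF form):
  p & ~b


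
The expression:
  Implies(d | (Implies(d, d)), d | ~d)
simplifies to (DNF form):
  True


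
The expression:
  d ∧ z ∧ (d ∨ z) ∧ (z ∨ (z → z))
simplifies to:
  d ∧ z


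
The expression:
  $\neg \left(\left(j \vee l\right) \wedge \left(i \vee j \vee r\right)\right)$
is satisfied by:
  {r: False, l: False, j: False, i: False}
  {i: True, r: False, l: False, j: False}
  {r: True, i: False, l: False, j: False}
  {i: True, r: True, l: False, j: False}
  {l: True, i: False, r: False, j: False}


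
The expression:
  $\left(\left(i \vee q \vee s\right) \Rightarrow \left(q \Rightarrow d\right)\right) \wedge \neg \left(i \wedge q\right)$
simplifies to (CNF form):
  $\left(d \vee \neg q\right) \wedge \left(\neg i \vee \neg q\right)$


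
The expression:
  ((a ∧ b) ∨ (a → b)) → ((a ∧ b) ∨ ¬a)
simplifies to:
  True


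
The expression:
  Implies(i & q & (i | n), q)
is always true.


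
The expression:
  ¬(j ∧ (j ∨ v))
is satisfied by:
  {j: False}


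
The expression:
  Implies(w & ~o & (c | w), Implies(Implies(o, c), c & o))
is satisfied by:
  {o: True, w: False}
  {w: False, o: False}
  {w: True, o: True}


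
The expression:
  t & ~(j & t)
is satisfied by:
  {t: True, j: False}


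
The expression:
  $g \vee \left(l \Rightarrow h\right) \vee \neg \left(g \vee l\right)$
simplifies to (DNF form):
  $g \vee h \vee \neg l$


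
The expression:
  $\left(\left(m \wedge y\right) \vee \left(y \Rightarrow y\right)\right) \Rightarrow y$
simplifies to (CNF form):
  $y$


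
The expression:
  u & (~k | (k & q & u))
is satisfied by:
  {q: True, u: True, k: False}
  {u: True, k: False, q: False}
  {q: True, k: True, u: True}


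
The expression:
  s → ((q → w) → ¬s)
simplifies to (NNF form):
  (q ∧ ¬w) ∨ ¬s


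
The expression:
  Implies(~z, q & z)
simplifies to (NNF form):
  z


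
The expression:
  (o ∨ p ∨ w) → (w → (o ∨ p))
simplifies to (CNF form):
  o ∨ p ∨ ¬w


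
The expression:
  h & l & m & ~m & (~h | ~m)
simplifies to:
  False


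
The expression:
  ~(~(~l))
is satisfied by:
  {l: False}


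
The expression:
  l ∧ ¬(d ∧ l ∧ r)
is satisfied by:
  {l: True, d: False, r: False}
  {r: True, l: True, d: False}
  {d: True, l: True, r: False}


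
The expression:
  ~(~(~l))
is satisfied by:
  {l: False}


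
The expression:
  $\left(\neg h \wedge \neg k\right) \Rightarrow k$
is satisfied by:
  {k: True, h: True}
  {k: True, h: False}
  {h: True, k: False}


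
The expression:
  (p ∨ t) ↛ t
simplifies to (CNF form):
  p ∧ ¬t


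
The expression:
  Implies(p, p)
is always true.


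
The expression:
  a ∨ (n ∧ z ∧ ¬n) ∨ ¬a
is always true.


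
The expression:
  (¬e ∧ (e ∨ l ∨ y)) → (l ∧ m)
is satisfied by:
  {e: True, m: True, y: False, l: False}
  {e: True, m: False, y: False, l: False}
  {l: True, e: True, m: True, y: False}
  {l: True, e: True, m: False, y: False}
  {e: True, y: True, m: True, l: False}
  {e: True, y: True, m: False, l: False}
  {e: True, y: True, l: True, m: True}
  {e: True, y: True, l: True, m: False}
  {m: True, e: False, y: False, l: False}
  {e: False, m: False, y: False, l: False}
  {l: True, m: True, e: False, y: False}
  {l: True, y: True, m: True, e: False}


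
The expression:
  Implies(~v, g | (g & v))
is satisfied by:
  {v: True, g: True}
  {v: True, g: False}
  {g: True, v: False}


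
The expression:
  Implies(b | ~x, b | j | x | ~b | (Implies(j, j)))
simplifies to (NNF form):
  True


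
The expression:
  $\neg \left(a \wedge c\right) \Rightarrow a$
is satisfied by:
  {a: True}


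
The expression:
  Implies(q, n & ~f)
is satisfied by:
  {n: True, f: False, q: False}
  {f: False, q: False, n: False}
  {n: True, f: True, q: False}
  {f: True, n: False, q: False}
  {q: True, n: True, f: False}


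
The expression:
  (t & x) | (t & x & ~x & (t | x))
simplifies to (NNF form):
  t & x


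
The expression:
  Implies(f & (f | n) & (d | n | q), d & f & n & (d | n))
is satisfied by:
  {n: True, d: True, q: False, f: False}
  {n: True, d: True, q: True, f: False}
  {n: True, q: False, d: False, f: False}
  {n: True, q: True, d: False, f: False}
  {d: True, q: False, n: False, f: False}
  {d: True, q: True, n: False, f: False}
  {q: False, n: False, d: False, f: False}
  {q: True, n: False, d: False, f: False}
  {f: True, q: False, d: True, n: True}
  {f: True, n: True, d: True, q: True}
  {f: True, q: False, d: False, n: False}


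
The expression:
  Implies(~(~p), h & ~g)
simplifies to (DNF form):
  ~p | (h & ~g)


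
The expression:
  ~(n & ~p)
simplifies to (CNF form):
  p | ~n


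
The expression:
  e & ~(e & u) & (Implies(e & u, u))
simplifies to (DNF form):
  e & ~u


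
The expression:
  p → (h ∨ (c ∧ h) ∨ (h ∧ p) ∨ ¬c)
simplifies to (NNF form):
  h ∨ ¬c ∨ ¬p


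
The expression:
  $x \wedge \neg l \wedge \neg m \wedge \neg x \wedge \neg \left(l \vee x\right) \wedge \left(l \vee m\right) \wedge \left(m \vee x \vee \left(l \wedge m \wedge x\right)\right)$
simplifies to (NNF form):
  $\text{False}$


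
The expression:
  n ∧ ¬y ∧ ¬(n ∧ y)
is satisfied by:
  {n: True, y: False}


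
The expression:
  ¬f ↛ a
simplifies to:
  a ∨ ¬f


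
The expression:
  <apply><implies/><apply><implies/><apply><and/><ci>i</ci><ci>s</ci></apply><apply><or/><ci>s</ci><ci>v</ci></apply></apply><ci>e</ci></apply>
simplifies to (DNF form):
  <ci>e</ci>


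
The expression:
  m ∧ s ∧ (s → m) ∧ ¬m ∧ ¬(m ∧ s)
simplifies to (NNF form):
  False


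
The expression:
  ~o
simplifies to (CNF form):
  ~o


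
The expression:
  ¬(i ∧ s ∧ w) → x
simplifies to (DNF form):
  x ∨ (i ∧ s ∧ w)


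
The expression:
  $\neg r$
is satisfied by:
  {r: False}


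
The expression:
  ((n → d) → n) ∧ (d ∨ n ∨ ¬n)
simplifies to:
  n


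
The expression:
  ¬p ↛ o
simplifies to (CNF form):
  o ∨ ¬p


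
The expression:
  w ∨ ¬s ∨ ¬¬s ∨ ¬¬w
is always true.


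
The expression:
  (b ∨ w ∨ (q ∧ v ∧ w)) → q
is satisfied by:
  {q: True, b: False, w: False}
  {q: True, w: True, b: False}
  {q: True, b: True, w: False}
  {q: True, w: True, b: True}
  {w: False, b: False, q: False}


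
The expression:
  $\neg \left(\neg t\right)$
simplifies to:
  $t$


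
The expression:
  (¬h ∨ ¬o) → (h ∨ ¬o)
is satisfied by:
  {h: True, o: False}
  {o: False, h: False}
  {o: True, h: True}


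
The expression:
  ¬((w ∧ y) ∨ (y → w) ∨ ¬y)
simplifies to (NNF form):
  y ∧ ¬w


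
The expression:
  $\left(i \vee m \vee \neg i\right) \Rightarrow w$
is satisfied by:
  {w: True}


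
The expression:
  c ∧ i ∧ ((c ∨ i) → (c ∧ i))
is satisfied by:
  {c: True, i: True}


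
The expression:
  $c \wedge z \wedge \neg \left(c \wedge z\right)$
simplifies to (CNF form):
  $\text{False}$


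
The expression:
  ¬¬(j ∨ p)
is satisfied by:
  {p: True, j: True}
  {p: True, j: False}
  {j: True, p: False}


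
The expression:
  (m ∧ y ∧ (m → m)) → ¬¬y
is always true.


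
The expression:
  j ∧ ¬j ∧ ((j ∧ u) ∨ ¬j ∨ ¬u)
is never true.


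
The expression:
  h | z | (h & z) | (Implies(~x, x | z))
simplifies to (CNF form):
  h | x | z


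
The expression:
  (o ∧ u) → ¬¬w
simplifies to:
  w ∨ ¬o ∨ ¬u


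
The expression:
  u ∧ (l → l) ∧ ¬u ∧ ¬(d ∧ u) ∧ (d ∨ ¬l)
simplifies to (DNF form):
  False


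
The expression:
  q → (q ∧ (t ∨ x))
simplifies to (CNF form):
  t ∨ x ∨ ¬q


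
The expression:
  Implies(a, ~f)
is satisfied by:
  {a: False, f: False}
  {f: True, a: False}
  {a: True, f: False}


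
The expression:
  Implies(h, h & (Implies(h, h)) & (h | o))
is always true.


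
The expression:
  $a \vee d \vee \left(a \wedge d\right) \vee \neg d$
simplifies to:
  $\text{True}$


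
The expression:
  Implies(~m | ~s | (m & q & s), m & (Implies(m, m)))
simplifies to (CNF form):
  m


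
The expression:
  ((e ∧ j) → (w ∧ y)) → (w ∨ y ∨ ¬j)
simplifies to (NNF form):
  e ∨ w ∨ y ∨ ¬j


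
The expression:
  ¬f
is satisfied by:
  {f: False}


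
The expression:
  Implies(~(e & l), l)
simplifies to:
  l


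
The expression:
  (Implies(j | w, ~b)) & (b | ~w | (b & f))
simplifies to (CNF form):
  ~w & (~b | ~j)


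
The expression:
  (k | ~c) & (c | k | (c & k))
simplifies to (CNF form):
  k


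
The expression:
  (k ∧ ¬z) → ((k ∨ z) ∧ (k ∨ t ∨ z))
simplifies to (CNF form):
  True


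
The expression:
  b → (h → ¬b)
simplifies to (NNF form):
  ¬b ∨ ¬h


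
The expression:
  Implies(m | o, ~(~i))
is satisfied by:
  {i: True, m: False, o: False}
  {i: True, o: True, m: False}
  {i: True, m: True, o: False}
  {i: True, o: True, m: True}
  {o: False, m: False, i: False}


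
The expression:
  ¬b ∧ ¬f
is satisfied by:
  {f: False, b: False}


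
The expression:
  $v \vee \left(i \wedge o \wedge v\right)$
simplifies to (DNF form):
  $v$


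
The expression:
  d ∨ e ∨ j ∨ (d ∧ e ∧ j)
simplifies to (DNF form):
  d ∨ e ∨ j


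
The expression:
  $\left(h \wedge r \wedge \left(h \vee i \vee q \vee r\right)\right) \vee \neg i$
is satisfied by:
  {r: True, h: True, i: False}
  {r: True, h: False, i: False}
  {h: True, r: False, i: False}
  {r: False, h: False, i: False}
  {r: True, i: True, h: True}


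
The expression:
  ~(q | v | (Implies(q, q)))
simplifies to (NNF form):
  False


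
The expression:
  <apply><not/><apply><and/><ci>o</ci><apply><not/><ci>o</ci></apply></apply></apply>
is always true.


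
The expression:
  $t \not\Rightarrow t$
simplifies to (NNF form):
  $\text{False}$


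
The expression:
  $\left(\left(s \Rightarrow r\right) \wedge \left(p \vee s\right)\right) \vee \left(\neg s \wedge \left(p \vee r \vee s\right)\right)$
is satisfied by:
  {r: True, p: True, s: False}
  {r: True, s: False, p: False}
  {r: True, p: True, s: True}
  {r: True, s: True, p: False}
  {p: True, s: False, r: False}


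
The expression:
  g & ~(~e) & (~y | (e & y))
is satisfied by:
  {e: True, g: True}


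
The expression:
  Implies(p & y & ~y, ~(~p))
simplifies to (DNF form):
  True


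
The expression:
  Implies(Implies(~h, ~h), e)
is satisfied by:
  {e: True}


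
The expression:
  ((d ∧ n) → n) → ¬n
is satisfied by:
  {n: False}


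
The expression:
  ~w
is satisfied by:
  {w: False}


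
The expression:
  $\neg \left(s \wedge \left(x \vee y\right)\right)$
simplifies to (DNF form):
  $\left(\neg x \wedge \neg y\right) \vee \neg s$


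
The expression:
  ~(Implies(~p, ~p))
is never true.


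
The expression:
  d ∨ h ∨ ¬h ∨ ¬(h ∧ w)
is always true.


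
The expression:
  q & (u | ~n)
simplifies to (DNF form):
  (q & u) | (q & ~n)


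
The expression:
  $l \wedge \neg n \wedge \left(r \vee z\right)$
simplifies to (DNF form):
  $\left(l \wedge r \wedge \neg n\right) \vee \left(l \wedge z \wedge \neg n\right)$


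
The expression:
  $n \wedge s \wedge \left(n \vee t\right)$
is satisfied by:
  {s: True, n: True}


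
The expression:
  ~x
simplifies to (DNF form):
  ~x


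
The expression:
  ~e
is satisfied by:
  {e: False}


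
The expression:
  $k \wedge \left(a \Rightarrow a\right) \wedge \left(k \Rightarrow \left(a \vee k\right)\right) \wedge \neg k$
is never true.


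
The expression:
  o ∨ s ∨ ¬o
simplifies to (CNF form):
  True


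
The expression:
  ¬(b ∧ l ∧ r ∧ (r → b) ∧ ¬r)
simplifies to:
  True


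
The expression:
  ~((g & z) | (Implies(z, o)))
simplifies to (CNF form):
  z & ~g & ~o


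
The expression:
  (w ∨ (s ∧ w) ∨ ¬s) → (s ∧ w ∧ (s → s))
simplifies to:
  s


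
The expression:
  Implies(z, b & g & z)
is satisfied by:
  {g: True, b: True, z: False}
  {g: True, b: False, z: False}
  {b: True, g: False, z: False}
  {g: False, b: False, z: False}
  {z: True, g: True, b: True}


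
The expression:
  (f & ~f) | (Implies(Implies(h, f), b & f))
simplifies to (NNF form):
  (b & f) | (h & ~f)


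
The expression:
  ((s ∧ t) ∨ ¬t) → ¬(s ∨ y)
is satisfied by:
  {t: True, s: False, y: False}
  {t: False, s: False, y: False}
  {y: True, t: True, s: False}


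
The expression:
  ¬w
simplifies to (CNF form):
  ¬w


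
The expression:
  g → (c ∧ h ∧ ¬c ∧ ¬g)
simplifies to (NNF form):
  ¬g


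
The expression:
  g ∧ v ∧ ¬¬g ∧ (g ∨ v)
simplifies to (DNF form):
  g ∧ v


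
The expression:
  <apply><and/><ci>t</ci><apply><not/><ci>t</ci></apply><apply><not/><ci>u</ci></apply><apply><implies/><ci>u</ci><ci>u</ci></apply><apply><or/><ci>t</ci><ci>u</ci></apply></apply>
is never true.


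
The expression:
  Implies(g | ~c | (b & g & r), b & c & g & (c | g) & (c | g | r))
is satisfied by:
  {c: True, b: True, g: False}
  {c: True, g: False, b: False}
  {c: True, b: True, g: True}


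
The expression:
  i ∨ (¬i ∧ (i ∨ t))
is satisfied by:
  {i: True, t: True}
  {i: True, t: False}
  {t: True, i: False}


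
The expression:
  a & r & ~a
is never true.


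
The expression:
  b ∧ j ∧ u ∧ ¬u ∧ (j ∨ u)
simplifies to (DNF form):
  False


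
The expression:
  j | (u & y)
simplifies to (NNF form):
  j | (u & y)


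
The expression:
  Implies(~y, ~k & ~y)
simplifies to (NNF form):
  y | ~k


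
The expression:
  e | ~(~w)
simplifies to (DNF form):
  e | w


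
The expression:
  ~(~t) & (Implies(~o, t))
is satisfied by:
  {t: True}


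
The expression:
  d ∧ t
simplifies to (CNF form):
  d ∧ t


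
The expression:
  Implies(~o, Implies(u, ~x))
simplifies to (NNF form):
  o | ~u | ~x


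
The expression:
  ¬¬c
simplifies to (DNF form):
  c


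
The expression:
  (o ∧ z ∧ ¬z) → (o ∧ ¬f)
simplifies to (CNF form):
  True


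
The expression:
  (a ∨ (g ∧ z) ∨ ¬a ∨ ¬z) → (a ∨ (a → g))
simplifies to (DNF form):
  True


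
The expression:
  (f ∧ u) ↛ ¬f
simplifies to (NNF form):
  f ∧ u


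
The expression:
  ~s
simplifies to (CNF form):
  ~s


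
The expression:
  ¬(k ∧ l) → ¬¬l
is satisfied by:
  {l: True}


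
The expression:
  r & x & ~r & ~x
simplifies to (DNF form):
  False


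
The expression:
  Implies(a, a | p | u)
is always true.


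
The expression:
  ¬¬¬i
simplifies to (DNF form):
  ¬i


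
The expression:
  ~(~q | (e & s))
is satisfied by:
  {q: True, s: False, e: False}
  {e: True, q: True, s: False}
  {s: True, q: True, e: False}


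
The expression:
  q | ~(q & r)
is always true.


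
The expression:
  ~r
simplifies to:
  ~r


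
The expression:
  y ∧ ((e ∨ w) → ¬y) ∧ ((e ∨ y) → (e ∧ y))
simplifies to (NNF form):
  False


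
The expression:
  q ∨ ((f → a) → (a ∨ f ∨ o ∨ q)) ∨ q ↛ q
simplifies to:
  a ∨ f ∨ o ∨ q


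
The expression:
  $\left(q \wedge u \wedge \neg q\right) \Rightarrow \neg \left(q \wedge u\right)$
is always true.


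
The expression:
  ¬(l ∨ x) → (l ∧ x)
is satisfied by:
  {x: True, l: True}
  {x: True, l: False}
  {l: True, x: False}


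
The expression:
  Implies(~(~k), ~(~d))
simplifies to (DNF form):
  d | ~k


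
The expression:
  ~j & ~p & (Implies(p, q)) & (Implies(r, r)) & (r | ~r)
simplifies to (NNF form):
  ~j & ~p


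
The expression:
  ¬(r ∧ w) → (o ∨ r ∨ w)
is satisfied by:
  {r: True, o: True, w: True}
  {r: True, o: True, w: False}
  {r: True, w: True, o: False}
  {r: True, w: False, o: False}
  {o: True, w: True, r: False}
  {o: True, w: False, r: False}
  {w: True, o: False, r: False}


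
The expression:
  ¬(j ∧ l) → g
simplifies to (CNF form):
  (g ∨ j) ∧ (g ∨ l)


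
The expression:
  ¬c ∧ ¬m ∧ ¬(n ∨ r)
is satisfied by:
  {n: False, c: False, r: False, m: False}


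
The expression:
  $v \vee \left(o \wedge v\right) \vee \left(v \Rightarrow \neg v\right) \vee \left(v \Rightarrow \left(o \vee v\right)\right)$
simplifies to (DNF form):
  $\text{True}$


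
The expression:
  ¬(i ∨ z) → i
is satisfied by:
  {i: True, z: True}
  {i: True, z: False}
  {z: True, i: False}


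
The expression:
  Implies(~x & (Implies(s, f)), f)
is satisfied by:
  {x: True, s: True, f: True}
  {x: True, s: True, f: False}
  {x: True, f: True, s: False}
  {x: True, f: False, s: False}
  {s: True, f: True, x: False}
  {s: True, f: False, x: False}
  {f: True, s: False, x: False}


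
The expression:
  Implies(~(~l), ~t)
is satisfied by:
  {l: False, t: False}
  {t: True, l: False}
  {l: True, t: False}


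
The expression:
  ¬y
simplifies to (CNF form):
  ¬y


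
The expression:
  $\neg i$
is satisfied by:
  {i: False}


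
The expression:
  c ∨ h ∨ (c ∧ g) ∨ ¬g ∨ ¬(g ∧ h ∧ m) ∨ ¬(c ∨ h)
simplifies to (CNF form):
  True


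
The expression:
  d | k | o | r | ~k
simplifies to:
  True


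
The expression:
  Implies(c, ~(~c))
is always true.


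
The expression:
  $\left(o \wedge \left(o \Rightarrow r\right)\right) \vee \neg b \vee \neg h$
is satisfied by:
  {o: True, r: True, h: False, b: False}
  {o: True, r: False, h: False, b: False}
  {r: True, o: False, h: False, b: False}
  {o: False, r: False, h: False, b: False}
  {b: True, o: True, r: True, h: False}
  {b: True, o: True, r: False, h: False}
  {b: True, r: True, o: False, h: False}
  {b: True, r: False, o: False, h: False}
  {o: True, h: True, r: True, b: False}
  {o: True, h: True, r: False, b: False}
  {h: True, r: True, o: False, b: False}
  {h: True, o: False, r: False, b: False}
  {b: True, o: True, h: True, r: True}


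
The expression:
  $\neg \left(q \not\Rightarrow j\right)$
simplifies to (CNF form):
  $j \vee \neg q$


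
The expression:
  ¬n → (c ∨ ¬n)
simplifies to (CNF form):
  True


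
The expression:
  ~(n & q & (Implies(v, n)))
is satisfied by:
  {q: False, n: False}
  {n: True, q: False}
  {q: True, n: False}


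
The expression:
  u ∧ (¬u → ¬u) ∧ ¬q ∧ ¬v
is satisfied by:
  {u: True, q: False, v: False}


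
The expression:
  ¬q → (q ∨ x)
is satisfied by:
  {x: True, q: True}
  {x: True, q: False}
  {q: True, x: False}


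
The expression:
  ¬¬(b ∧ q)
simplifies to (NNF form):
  b ∧ q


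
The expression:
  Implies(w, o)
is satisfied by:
  {o: True, w: False}
  {w: False, o: False}
  {w: True, o: True}


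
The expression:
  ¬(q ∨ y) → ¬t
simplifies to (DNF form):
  q ∨ y ∨ ¬t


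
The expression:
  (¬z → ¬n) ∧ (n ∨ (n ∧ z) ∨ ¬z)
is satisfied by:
  {z: False, n: False}
  {n: True, z: True}


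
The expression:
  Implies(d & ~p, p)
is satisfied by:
  {p: True, d: False}
  {d: False, p: False}
  {d: True, p: True}


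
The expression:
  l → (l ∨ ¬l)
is always true.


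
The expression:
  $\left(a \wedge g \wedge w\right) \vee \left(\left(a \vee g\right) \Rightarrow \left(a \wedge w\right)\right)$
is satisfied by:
  {w: True, g: False, a: False}
  {g: False, a: False, w: False}
  {a: True, w: True, g: False}
  {a: True, g: True, w: True}


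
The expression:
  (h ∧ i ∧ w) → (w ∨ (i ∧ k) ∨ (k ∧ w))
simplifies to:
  True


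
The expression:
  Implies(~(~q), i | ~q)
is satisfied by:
  {i: True, q: False}
  {q: False, i: False}
  {q: True, i: True}


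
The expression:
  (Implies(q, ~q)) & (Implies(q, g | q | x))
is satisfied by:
  {q: False}


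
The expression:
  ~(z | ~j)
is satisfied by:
  {j: True, z: False}


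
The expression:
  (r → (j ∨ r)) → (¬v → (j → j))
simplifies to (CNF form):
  True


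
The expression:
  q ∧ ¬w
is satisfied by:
  {q: True, w: False}


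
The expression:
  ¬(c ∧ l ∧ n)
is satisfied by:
  {l: False, c: False, n: False}
  {n: True, l: False, c: False}
  {c: True, l: False, n: False}
  {n: True, c: True, l: False}
  {l: True, n: False, c: False}
  {n: True, l: True, c: False}
  {c: True, l: True, n: False}


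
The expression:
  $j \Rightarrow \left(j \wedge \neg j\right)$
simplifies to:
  $\neg j$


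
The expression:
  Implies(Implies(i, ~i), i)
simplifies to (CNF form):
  i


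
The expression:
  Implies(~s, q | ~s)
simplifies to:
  True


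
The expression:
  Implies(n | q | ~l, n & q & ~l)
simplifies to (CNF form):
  (l | n) & (q | ~n) & (~l | ~q)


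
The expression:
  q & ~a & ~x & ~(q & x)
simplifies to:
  q & ~a & ~x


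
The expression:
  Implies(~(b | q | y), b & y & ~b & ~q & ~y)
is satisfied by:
  {y: True, b: True, q: True}
  {y: True, b: True, q: False}
  {y: True, q: True, b: False}
  {y: True, q: False, b: False}
  {b: True, q: True, y: False}
  {b: True, q: False, y: False}
  {q: True, b: False, y: False}


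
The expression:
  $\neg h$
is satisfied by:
  {h: False}


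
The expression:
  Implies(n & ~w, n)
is always true.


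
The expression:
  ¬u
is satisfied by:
  {u: False}


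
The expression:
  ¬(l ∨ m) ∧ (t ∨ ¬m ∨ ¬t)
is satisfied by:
  {l: False, m: False}


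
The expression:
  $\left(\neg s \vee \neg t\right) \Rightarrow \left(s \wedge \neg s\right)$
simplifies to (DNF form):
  $s \wedge t$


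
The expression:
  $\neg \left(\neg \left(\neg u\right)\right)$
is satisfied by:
  {u: False}


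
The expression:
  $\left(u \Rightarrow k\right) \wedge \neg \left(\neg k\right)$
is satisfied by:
  {k: True}


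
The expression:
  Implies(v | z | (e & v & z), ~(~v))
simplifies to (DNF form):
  v | ~z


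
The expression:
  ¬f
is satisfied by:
  {f: False}


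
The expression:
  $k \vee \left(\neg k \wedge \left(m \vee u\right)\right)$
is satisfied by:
  {k: True, m: True, u: True}
  {k: True, m: True, u: False}
  {k: True, u: True, m: False}
  {k: True, u: False, m: False}
  {m: True, u: True, k: False}
  {m: True, u: False, k: False}
  {u: True, m: False, k: False}


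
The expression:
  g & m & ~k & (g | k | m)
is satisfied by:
  {m: True, g: True, k: False}


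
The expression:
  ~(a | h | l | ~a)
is never true.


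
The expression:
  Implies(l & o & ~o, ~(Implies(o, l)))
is always true.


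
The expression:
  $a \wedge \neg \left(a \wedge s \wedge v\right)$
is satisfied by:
  {a: True, s: False, v: False}
  {v: True, a: True, s: False}
  {s: True, a: True, v: False}


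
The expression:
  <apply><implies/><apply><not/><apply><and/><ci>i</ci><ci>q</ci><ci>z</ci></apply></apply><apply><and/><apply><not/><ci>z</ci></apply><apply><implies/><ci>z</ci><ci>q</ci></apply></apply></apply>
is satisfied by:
  {q: True, i: True, z: False}
  {q: True, i: False, z: False}
  {i: True, q: False, z: False}
  {q: False, i: False, z: False}
  {q: True, z: True, i: True}


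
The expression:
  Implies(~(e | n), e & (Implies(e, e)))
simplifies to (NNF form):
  e | n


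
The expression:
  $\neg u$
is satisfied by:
  {u: False}


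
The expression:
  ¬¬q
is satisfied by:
  {q: True}


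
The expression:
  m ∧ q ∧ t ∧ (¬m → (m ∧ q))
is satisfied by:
  {t: True, m: True, q: True}


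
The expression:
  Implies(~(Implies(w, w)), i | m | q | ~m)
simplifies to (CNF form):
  True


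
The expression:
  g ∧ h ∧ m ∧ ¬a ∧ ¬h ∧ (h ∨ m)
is never true.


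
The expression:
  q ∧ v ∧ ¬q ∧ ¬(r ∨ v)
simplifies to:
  False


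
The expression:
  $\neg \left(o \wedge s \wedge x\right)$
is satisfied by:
  {s: False, o: False, x: False}
  {x: True, s: False, o: False}
  {o: True, s: False, x: False}
  {x: True, o: True, s: False}
  {s: True, x: False, o: False}
  {x: True, s: True, o: False}
  {o: True, s: True, x: False}


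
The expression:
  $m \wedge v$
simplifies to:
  $m \wedge v$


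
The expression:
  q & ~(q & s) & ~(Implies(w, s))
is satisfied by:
  {w: True, q: True, s: False}


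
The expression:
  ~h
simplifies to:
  ~h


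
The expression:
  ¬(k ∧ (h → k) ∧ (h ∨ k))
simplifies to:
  ¬k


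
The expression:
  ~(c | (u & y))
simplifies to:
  ~c & (~u | ~y)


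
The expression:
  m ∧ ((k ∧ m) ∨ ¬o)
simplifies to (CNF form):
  m ∧ (k ∨ ¬o)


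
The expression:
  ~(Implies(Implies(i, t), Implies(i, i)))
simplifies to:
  False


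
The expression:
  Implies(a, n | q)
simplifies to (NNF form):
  n | q | ~a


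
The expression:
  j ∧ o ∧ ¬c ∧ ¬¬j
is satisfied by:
  {j: True, o: True, c: False}


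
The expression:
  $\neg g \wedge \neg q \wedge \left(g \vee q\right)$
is never true.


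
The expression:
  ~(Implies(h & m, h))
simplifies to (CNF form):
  False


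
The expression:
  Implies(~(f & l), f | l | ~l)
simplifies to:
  True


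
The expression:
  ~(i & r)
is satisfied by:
  {i: False, r: False}
  {r: True, i: False}
  {i: True, r: False}


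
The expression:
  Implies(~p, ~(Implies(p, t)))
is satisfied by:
  {p: True}


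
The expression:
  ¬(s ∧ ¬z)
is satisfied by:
  {z: True, s: False}
  {s: False, z: False}
  {s: True, z: True}


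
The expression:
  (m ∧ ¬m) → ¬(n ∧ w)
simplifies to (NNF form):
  True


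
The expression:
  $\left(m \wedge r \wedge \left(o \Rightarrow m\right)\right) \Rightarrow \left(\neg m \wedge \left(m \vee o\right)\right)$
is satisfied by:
  {m: False, r: False}
  {r: True, m: False}
  {m: True, r: False}


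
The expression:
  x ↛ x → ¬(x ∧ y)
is always true.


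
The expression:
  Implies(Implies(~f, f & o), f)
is always true.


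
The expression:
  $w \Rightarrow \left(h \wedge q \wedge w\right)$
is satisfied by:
  {h: True, q: True, w: False}
  {h: True, q: False, w: False}
  {q: True, h: False, w: False}
  {h: False, q: False, w: False}
  {h: True, w: True, q: True}


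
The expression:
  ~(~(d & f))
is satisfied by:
  {d: True, f: True}


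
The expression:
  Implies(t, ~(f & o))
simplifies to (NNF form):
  ~f | ~o | ~t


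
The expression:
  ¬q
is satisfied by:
  {q: False}


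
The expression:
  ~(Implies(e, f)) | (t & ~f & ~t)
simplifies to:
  e & ~f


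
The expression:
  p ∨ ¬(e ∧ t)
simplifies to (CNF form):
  p ∨ ¬e ∨ ¬t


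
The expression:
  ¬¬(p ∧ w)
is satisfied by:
  {p: True, w: True}


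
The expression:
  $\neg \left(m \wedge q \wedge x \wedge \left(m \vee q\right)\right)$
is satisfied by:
  {m: False, q: False, x: False}
  {x: True, m: False, q: False}
  {q: True, m: False, x: False}
  {x: True, q: True, m: False}
  {m: True, x: False, q: False}
  {x: True, m: True, q: False}
  {q: True, m: True, x: False}


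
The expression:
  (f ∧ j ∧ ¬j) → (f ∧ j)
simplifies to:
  True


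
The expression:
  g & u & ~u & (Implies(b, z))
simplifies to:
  False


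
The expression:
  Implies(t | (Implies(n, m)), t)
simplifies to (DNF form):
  t | (n & ~m)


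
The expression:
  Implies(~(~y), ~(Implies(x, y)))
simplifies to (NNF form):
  ~y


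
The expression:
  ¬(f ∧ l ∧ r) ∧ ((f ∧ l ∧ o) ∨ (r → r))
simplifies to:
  ¬f ∨ ¬l ∨ ¬r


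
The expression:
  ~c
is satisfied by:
  {c: False}


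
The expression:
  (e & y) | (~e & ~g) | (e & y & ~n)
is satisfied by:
  {y: True, e: False, g: False}
  {e: False, g: False, y: False}
  {y: True, e: True, g: False}
  {y: True, g: True, e: True}


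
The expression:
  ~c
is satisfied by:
  {c: False}


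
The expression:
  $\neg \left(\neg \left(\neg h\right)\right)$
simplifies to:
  $\neg h$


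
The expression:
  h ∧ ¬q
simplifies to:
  h ∧ ¬q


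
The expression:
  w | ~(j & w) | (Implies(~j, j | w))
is always true.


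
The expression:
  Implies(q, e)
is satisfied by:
  {e: True, q: False}
  {q: False, e: False}
  {q: True, e: True}


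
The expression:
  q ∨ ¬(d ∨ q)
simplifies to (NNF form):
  q ∨ ¬d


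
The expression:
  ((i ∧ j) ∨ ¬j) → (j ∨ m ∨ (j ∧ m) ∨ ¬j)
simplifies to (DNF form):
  True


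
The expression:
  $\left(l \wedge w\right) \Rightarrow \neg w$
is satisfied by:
  {l: False, w: False}
  {w: True, l: False}
  {l: True, w: False}


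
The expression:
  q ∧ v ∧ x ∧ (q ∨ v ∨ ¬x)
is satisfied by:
  {x: True, q: True, v: True}


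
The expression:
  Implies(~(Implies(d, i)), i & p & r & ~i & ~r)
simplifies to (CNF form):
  i | ~d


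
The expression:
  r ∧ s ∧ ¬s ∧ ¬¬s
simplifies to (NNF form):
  False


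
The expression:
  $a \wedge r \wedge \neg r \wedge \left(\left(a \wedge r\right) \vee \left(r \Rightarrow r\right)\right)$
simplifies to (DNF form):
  $\text{False}$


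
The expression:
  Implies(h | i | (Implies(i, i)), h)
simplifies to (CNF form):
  h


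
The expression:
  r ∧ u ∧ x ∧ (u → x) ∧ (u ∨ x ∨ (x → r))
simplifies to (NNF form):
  r ∧ u ∧ x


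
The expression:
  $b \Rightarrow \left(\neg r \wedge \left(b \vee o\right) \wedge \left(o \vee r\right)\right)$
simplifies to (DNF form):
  $\left(o \wedge \neg r\right) \vee \neg b$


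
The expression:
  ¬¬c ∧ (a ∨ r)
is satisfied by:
  {c: True, r: True, a: True}
  {c: True, r: True, a: False}
  {c: True, a: True, r: False}


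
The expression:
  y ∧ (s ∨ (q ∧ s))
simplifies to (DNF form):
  s ∧ y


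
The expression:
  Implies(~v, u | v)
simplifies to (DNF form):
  u | v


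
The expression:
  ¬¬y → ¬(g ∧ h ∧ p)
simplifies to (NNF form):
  ¬g ∨ ¬h ∨ ¬p ∨ ¬y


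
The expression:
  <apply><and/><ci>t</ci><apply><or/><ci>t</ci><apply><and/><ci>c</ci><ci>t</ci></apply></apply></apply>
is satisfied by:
  {t: True}


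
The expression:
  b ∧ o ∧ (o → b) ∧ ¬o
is never true.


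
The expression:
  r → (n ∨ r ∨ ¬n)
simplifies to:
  True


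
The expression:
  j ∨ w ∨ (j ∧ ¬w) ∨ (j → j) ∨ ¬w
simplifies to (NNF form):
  True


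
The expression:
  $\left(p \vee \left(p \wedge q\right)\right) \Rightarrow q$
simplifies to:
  $q \vee \neg p$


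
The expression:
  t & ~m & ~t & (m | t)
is never true.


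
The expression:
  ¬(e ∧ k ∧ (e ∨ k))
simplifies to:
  ¬e ∨ ¬k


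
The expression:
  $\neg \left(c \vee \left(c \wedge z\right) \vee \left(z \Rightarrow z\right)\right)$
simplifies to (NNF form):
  $\text{False}$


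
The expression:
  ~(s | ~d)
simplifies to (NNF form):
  d & ~s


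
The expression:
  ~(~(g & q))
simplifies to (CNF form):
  g & q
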